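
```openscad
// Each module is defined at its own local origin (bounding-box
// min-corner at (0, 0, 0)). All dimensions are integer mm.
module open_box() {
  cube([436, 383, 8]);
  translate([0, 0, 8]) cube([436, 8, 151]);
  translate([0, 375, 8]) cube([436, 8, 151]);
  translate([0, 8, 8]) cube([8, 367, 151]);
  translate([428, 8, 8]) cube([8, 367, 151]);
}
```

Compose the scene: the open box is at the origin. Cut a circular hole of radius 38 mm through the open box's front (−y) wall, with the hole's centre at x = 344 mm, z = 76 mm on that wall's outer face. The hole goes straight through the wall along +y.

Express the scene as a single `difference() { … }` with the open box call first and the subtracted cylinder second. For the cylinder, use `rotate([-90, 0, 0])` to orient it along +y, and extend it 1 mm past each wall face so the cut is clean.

difference() {
  open_box();
  translate([344, -1, 76]) rotate([-90, 0, 0]) cylinder(h = 10, r = 38);
}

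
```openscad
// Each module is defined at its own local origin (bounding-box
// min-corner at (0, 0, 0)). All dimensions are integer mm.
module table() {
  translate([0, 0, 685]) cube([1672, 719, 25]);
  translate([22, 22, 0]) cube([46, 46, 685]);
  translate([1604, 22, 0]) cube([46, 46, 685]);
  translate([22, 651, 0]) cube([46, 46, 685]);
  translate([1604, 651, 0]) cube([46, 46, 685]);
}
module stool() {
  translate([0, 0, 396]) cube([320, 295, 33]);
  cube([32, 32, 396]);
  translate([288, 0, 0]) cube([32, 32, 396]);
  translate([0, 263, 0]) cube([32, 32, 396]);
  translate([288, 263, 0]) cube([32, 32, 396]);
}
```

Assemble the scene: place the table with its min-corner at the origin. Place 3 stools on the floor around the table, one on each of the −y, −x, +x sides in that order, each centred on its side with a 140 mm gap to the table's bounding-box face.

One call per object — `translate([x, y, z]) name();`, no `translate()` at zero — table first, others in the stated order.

table();
translate([676, -435, 0]) stool();
translate([-460, 212, 0]) stool();
translate([1812, 212, 0]) stool();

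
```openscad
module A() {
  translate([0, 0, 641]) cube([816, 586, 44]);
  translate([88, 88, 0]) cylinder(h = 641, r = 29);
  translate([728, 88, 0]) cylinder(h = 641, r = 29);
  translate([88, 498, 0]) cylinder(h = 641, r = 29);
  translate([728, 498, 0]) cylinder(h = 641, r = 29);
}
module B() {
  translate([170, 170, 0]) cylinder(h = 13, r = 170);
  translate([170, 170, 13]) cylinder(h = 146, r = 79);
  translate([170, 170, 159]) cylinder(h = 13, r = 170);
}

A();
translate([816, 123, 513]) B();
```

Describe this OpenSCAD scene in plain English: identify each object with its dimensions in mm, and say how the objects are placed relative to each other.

A is a table with a 816×586 mm rectangular top, 44 mm thick, top surface at z = 685 mm, supported by four round legs of 58 mm diameter, each leg's bounding box inset 59 mm from the nearest pair of top edges, running from the floor.

B is a spool: two coaxial disc flanges of radius 170 mm and thickness 13 mm, joined by a core cylinder of radius 79 mm and height 146 mm. The lower flange rests on z = 0 and the three cylinders share a vertical axis.

The spool is beside the table with their tops flush at z = 685.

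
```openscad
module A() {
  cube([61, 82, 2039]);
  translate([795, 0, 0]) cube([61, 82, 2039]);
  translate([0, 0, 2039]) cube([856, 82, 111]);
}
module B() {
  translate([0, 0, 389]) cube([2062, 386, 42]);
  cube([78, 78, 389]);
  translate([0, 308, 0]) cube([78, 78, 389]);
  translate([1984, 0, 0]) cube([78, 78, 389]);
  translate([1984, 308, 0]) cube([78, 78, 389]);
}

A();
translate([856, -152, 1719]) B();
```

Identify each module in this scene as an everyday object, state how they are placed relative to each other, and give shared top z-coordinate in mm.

Both tops at z = 2150 mm.

A is a door frame. B is a bench. The bench is beside the door frame with their tops flush at z = 2150. The shared top z-coordinate is 2150 mm.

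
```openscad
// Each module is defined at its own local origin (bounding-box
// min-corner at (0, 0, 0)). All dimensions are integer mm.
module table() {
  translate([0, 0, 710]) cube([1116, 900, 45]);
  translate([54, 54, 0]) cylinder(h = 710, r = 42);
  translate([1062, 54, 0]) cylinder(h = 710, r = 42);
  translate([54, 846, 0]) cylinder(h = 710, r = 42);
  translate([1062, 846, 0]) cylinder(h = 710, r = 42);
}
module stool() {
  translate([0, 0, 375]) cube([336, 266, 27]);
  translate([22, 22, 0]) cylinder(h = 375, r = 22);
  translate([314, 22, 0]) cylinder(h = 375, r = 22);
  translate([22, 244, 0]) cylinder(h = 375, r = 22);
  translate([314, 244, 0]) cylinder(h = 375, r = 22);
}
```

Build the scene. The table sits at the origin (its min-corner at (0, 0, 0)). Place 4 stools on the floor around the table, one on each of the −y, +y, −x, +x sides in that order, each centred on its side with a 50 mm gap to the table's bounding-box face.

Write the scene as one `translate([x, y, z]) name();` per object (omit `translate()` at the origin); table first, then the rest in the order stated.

table();
translate([390, -316, 0]) stool();
translate([390, 950, 0]) stool();
translate([-386, 317, 0]) stool();
translate([1166, 317, 0]) stool();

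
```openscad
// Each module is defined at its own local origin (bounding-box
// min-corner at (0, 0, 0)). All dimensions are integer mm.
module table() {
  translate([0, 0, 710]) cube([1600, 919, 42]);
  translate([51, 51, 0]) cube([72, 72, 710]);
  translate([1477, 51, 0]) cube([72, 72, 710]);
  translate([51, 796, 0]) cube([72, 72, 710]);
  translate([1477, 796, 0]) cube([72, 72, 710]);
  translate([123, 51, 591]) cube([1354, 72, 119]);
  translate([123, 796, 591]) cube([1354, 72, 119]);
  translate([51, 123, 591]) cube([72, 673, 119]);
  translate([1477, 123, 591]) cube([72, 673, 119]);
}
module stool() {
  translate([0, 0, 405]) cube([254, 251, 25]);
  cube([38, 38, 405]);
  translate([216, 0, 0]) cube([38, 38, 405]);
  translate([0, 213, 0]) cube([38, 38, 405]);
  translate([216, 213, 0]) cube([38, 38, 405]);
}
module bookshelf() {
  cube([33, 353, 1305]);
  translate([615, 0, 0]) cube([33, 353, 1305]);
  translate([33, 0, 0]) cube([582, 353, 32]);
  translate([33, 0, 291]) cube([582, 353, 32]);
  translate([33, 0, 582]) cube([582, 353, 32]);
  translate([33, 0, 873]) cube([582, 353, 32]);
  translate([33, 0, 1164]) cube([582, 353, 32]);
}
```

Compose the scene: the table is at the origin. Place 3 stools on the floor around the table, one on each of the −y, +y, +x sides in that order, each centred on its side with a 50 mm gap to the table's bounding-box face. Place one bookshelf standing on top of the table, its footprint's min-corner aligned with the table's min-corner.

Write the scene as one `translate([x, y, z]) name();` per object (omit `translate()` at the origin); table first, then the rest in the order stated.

table();
translate([673, -301, 0]) stool();
translate([673, 969, 0]) stool();
translate([1650, 334, 0]) stool();
translate([0, 0, 752]) bookshelf();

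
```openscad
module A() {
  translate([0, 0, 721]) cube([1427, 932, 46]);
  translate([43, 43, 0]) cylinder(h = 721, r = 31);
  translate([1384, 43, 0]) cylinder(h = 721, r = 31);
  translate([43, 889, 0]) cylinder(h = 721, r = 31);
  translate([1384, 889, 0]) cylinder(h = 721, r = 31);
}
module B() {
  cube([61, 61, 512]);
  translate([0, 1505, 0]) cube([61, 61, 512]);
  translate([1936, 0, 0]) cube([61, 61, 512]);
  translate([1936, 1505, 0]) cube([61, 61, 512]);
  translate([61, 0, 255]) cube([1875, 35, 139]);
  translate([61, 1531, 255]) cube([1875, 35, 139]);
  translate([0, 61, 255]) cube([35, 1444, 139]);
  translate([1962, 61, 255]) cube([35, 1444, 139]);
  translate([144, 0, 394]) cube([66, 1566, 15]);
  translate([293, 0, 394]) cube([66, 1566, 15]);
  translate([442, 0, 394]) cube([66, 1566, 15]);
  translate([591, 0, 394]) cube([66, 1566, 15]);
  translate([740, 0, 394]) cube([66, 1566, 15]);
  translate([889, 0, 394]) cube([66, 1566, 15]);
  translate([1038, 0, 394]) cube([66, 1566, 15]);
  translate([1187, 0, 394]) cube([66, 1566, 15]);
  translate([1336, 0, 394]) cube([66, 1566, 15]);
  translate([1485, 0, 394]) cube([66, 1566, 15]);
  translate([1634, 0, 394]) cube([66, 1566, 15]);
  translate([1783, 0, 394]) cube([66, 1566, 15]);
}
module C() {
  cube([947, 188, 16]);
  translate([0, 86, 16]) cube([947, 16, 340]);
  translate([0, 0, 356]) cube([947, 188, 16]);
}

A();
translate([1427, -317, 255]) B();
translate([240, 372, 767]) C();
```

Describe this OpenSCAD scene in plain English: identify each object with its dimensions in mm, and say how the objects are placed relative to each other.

A is a rectangular dining table. The top is 1427×932×46 mm with its upper surface at z = 767 mm. It stands on four round legs of 62 mm diameter, each leg's bounding box inset 12 mm from the nearest pair of top edges, running from the floor to the underside of the top.

B is a bed frame 1997 mm long (x) by 1566 mm wide (y). Four 61×61 mm corner posts, 512 mm tall, at the corners of the footprint. Four rails of 35 mm thickness and 139 mm height run between adjacent posts with their undersides at z = 255 mm, their outer faces flush with the outside of the frame (the two x-running rails run between the posts' inner faces; the two y-running rails run between the posts' inner faces). 12 slats, each 66 mm wide (x) and 15 mm thick, lie across the top of the two x-running rails, running the full 1566 mm width of the frame in y; the slats are evenly spaced along x between the inner faces of the end posts with equal gaps (rounded down to the nearest mm) at the −x end and between each pair — any rounding remainder accumulates at the +x end.

C is an I-beam lying along x, 947 mm long. Overall section height 372 mm. Two flanges 188 mm wide (y) and 16 mm thick, one on the floor and one at the top; a web 16 mm thick runs between them, centred on the flange width.

The bed frame is beside the table with their tops flush at z = 767. The I-beam is on top of the table, centred.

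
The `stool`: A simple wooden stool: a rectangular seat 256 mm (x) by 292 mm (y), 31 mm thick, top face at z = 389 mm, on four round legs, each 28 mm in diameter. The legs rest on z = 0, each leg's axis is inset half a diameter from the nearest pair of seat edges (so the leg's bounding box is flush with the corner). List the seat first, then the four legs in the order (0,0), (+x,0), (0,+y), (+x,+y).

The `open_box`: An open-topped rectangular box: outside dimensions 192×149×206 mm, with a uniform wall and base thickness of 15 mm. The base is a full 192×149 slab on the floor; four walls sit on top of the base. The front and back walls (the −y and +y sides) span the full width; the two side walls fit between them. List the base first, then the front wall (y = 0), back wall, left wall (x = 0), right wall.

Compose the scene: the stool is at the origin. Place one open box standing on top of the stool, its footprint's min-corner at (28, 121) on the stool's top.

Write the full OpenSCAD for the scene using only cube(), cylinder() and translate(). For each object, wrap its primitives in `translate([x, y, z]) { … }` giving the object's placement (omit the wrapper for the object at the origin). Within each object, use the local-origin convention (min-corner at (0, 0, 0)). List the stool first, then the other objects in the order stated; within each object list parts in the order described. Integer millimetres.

translate([0, 0, 358]) cube([256, 292, 31]);
translate([14, 14, 0]) cylinder(h = 358, r = 14);
translate([242, 14, 0]) cylinder(h = 358, r = 14);
translate([14, 278, 0]) cylinder(h = 358, r = 14);
translate([242, 278, 0]) cylinder(h = 358, r = 14);
translate([28, 121, 389]) {
  cube([192, 149, 15]);
  translate([0, 0, 15]) cube([192, 15, 191]);
  translate([0, 134, 15]) cube([192, 15, 191]);
  translate([0, 15, 15]) cube([15, 119, 191]);
  translate([177, 15, 15]) cube([15, 119, 191]);
}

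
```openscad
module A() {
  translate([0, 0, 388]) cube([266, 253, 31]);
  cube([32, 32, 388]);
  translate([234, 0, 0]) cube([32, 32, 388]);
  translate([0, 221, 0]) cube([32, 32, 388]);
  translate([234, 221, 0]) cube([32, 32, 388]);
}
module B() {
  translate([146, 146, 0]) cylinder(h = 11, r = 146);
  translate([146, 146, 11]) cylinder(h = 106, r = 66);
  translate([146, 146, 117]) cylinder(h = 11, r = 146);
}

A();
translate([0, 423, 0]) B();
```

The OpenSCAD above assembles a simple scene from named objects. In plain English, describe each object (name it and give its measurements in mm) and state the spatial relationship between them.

A is a four-legged stool. The seat is 266×253 mm, 31 mm thick, top at z = 419 mm. It stands on four square legs, each 32×32 mm in cross-section, from z = 0 to the seat underside, each flush with a corner of the seat.

B is a spool: two coaxial disc flanges of radius 146 mm and thickness 11 mm, joined by a core cylinder of radius 66 mm and height 106 mm. The lower flange rests on z = 0 and the three cylinders share a vertical axis.

The spool is on the floor beside the stool on its +y side.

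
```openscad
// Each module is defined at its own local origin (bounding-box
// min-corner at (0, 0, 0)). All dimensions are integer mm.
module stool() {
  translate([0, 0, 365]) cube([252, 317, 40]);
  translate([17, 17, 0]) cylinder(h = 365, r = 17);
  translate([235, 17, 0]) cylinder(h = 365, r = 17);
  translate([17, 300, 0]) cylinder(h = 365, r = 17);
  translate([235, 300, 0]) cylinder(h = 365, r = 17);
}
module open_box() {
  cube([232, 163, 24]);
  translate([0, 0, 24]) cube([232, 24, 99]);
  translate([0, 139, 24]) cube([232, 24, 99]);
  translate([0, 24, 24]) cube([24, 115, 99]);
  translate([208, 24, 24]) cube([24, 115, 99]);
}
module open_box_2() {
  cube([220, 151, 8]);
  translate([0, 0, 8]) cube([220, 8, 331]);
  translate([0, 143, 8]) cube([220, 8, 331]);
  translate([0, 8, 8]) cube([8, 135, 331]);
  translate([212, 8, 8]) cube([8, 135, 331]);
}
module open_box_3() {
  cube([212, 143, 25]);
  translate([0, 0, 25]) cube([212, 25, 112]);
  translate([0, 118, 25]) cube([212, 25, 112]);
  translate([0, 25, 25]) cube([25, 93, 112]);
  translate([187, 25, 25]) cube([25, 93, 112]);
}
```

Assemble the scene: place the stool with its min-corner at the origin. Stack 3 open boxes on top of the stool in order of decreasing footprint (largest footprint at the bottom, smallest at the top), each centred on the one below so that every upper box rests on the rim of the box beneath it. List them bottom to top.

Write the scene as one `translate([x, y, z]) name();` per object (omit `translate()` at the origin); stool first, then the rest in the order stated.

stool();
translate([10, 77, 405]) open_box();
translate([16, 83, 528]) open_box_2();
translate([20, 87, 867]) open_box_3();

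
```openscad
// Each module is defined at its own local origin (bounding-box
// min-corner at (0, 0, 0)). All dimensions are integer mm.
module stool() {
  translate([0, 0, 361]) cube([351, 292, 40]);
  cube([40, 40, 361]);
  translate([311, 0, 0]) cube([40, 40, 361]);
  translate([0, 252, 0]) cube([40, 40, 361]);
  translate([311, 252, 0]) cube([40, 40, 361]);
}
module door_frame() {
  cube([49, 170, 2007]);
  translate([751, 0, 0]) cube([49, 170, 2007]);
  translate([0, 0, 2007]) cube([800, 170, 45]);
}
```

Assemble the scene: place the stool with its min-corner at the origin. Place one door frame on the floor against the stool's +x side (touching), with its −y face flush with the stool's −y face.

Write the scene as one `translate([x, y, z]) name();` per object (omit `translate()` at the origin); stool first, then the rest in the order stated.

stool();
translate([351, 0, 0]) door_frame();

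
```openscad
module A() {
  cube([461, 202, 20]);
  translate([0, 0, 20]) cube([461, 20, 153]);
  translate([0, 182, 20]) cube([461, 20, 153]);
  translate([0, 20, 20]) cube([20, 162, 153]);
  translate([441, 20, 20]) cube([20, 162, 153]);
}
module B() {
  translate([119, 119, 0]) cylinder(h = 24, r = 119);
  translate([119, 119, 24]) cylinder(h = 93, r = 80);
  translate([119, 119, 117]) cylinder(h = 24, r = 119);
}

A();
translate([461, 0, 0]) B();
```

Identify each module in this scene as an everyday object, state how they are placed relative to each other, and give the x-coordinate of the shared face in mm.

The open box's +x face and the spool's −x face are both at x = 461 mm.

A is an open box. B is a spool. The spool is against the open box's +x side, with their −y faces flush. The x-coordinate of the shared face is 461 mm.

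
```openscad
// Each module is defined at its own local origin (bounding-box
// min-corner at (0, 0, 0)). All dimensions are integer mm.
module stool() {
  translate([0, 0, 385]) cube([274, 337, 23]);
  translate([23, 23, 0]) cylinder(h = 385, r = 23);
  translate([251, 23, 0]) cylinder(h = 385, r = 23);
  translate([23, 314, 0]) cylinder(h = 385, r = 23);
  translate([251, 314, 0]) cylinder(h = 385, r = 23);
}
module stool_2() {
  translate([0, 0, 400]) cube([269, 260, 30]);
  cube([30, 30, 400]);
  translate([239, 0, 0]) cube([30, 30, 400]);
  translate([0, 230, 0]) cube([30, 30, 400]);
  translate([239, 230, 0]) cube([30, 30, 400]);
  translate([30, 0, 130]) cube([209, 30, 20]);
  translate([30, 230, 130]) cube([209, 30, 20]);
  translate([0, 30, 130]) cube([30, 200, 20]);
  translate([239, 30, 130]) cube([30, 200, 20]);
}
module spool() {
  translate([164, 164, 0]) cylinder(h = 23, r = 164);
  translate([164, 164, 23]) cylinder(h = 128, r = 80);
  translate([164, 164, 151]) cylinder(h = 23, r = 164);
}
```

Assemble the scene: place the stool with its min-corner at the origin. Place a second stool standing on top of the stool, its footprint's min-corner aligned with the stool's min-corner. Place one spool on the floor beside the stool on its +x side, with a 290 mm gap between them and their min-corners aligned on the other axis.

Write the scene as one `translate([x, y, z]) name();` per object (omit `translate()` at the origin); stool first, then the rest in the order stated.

stool();
translate([0, 0, 408]) stool_2();
translate([564, 0, 0]) spool();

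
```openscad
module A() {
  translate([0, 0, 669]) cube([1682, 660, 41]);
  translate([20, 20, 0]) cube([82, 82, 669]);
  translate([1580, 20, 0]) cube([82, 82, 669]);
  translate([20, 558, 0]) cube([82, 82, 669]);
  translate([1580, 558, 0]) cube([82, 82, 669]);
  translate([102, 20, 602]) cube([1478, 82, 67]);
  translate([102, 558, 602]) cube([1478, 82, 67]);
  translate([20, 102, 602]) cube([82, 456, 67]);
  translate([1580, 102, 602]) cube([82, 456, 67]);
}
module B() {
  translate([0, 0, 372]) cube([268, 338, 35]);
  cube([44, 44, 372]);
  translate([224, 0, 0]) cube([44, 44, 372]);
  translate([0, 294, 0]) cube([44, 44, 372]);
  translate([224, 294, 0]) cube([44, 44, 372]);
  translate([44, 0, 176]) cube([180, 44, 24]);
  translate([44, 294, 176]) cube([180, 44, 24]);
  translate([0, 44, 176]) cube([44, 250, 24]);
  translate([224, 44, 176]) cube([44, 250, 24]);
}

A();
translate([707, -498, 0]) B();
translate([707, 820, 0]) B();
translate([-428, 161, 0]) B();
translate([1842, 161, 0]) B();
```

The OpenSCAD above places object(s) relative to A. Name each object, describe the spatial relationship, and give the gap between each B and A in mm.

A is a table. B is a stool. Four stools sit around the table at the −y, +y, −x, +x sides. The gap between each stool and the table is 160 mm.

Each stool's nearest face is 160 mm from the table's bounding box.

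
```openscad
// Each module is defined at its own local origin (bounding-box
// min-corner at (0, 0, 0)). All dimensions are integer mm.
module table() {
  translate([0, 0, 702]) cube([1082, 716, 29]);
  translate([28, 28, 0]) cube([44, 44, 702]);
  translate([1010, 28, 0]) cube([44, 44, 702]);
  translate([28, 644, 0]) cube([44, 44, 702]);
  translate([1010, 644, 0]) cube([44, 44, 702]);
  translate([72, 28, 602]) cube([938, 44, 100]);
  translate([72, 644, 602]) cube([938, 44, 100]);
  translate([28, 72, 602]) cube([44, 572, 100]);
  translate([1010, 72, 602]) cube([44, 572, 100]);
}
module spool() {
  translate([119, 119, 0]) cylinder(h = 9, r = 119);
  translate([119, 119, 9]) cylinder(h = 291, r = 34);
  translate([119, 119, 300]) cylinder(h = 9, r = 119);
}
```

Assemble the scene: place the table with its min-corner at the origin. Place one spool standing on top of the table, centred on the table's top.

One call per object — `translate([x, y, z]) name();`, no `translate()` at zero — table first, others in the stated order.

table();
translate([422, 239, 731]) spool();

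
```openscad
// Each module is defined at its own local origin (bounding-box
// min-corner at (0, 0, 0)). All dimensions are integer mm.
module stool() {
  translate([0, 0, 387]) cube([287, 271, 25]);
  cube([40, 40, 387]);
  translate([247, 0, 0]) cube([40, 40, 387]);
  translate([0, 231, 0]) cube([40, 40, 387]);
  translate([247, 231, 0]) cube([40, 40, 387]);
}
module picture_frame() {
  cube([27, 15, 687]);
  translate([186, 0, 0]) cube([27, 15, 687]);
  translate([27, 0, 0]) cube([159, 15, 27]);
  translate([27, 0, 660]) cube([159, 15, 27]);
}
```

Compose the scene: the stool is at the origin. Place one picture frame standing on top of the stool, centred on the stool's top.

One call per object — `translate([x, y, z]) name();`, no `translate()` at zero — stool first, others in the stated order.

stool();
translate([37, 128, 412]) picture_frame();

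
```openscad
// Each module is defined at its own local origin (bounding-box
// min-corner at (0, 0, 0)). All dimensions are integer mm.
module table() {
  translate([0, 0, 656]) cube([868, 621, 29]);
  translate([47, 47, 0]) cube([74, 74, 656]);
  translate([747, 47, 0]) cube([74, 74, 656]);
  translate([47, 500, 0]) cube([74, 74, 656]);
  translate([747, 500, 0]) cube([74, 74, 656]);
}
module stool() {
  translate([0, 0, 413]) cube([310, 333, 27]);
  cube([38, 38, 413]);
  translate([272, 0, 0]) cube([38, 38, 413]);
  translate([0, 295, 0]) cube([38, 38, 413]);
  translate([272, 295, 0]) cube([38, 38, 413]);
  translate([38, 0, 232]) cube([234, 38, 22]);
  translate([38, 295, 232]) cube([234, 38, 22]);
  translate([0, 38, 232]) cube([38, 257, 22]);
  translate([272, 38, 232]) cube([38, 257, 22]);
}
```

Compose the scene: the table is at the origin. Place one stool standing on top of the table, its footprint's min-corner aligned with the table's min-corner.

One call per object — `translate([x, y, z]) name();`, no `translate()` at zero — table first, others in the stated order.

table();
translate([0, 0, 685]) stool();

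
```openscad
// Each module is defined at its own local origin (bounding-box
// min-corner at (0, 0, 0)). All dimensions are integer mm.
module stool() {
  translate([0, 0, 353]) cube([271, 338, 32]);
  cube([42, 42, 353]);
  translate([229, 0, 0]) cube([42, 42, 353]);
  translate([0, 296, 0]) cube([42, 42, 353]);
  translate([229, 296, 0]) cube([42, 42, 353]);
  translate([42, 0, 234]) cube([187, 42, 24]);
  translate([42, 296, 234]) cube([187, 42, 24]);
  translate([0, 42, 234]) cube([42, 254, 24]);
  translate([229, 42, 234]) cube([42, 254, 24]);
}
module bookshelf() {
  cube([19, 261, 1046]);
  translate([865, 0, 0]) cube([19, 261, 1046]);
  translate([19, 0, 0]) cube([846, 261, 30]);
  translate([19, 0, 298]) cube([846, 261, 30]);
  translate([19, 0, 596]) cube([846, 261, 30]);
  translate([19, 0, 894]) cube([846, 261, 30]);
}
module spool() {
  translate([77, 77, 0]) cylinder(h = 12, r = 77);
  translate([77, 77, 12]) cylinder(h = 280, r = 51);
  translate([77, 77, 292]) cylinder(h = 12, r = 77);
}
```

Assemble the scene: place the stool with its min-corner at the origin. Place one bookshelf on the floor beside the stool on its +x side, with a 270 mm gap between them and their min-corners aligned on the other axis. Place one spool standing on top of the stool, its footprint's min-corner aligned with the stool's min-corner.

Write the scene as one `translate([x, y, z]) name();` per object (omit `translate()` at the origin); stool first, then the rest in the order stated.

stool();
translate([541, 0, 0]) bookshelf();
translate([0, 0, 385]) spool();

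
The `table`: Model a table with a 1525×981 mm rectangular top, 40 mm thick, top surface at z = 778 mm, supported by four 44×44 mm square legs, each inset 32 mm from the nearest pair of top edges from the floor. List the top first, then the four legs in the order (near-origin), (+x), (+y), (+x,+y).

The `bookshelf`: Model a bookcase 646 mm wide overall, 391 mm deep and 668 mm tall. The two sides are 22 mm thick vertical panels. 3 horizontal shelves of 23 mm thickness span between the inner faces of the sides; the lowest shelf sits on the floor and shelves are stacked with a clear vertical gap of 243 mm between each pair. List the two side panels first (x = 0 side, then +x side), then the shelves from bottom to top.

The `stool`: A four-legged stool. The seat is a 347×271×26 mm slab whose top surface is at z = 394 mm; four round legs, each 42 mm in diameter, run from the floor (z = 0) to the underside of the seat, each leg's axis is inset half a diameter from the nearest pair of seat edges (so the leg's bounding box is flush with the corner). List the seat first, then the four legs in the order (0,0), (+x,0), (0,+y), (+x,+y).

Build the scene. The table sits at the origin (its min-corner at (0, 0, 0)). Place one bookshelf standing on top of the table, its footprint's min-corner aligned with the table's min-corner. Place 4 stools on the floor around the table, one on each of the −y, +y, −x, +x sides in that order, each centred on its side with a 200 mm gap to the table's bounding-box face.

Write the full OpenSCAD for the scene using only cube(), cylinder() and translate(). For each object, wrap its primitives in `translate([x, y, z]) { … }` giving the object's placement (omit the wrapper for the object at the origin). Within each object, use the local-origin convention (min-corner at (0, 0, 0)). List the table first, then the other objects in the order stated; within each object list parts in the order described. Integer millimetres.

translate([0, 0, 738]) cube([1525, 981, 40]);
translate([32, 32, 0]) cube([44, 44, 738]);
translate([1449, 32, 0]) cube([44, 44, 738]);
translate([32, 905, 0]) cube([44, 44, 738]);
translate([1449, 905, 0]) cube([44, 44, 738]);
translate([0, 0, 778]) {
  cube([22, 391, 668]);
  translate([624, 0, 0]) cube([22, 391, 668]);
  translate([22, 0, 0]) cube([602, 391, 23]);
  translate([22, 0, 266]) cube([602, 391, 23]);
  translate([22, 0, 532]) cube([602, 391, 23]);
}
translate([589, -471, 0]) {
  translate([0, 0, 368]) cube([347, 271, 26]);
  translate([21, 21, 0]) cylinder(h = 368, r = 21);
  translate([326, 21, 0]) cylinder(h = 368, r = 21);
  translate([21, 250, 0]) cylinder(h = 368, r = 21);
  translate([326, 250, 0]) cylinder(h = 368, r = 21);
}
translate([589, 1181, 0]) {
  translate([0, 0, 368]) cube([347, 271, 26]);
  translate([21, 21, 0]) cylinder(h = 368, r = 21);
  translate([326, 21, 0]) cylinder(h = 368, r = 21);
  translate([21, 250, 0]) cylinder(h = 368, r = 21);
  translate([326, 250, 0]) cylinder(h = 368, r = 21);
}
translate([-547, 355, 0]) {
  translate([0, 0, 368]) cube([347, 271, 26]);
  translate([21, 21, 0]) cylinder(h = 368, r = 21);
  translate([326, 21, 0]) cylinder(h = 368, r = 21);
  translate([21, 250, 0]) cylinder(h = 368, r = 21);
  translate([326, 250, 0]) cylinder(h = 368, r = 21);
}
translate([1725, 355, 0]) {
  translate([0, 0, 368]) cube([347, 271, 26]);
  translate([21, 21, 0]) cylinder(h = 368, r = 21);
  translate([326, 21, 0]) cylinder(h = 368, r = 21);
  translate([21, 250, 0]) cylinder(h = 368, r = 21);
  translate([326, 250, 0]) cylinder(h = 368, r = 21);
}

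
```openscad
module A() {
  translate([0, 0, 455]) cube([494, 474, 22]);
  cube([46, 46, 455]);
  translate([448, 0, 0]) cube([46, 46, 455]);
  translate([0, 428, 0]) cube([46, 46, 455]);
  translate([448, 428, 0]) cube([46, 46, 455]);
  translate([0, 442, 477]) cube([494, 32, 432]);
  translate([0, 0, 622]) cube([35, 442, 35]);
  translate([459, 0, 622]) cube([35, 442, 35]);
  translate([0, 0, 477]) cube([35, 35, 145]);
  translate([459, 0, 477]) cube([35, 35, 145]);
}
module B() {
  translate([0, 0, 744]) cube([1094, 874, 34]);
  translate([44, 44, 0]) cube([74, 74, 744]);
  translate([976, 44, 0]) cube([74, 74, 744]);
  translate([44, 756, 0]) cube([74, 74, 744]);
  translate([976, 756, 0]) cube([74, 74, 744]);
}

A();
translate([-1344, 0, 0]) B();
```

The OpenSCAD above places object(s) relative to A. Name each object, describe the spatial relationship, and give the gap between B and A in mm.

The table's nearest face is 250 mm from the chair's −x face.

A is a chair. B is a table. The table is on the floor beside the chair on its −x side. The gap between the table and the chair is 250 mm.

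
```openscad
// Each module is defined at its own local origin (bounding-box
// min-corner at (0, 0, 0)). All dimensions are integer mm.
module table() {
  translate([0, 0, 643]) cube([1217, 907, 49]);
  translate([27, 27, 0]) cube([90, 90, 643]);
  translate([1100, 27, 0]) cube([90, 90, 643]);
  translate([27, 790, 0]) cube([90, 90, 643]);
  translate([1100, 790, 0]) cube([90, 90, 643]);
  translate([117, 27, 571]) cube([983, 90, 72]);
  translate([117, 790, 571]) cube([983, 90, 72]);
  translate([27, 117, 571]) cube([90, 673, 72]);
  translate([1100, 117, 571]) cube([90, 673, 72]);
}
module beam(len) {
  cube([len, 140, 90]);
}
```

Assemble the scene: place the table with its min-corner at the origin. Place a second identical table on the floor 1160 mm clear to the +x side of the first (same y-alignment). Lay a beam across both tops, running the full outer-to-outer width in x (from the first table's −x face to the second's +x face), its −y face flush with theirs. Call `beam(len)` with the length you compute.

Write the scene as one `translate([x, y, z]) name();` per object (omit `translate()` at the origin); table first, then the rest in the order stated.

table();
translate([2377, 0, 0]) table();
translate([0, 0, 692]) beam(3594);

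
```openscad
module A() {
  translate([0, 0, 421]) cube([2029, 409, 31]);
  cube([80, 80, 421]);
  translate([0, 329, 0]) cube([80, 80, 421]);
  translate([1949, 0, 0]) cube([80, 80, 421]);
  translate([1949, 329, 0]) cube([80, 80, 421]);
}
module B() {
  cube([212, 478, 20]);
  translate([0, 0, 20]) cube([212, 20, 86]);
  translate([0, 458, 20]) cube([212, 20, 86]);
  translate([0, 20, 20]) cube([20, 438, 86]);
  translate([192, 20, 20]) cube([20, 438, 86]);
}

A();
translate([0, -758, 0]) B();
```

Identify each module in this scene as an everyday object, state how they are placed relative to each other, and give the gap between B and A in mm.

A is a bench. B is an open box. The open box is on the floor beside the bench on its −y side. The gap between the open box and the bench is 280 mm.

The open box's nearest face is 280 mm from the bench's −y face.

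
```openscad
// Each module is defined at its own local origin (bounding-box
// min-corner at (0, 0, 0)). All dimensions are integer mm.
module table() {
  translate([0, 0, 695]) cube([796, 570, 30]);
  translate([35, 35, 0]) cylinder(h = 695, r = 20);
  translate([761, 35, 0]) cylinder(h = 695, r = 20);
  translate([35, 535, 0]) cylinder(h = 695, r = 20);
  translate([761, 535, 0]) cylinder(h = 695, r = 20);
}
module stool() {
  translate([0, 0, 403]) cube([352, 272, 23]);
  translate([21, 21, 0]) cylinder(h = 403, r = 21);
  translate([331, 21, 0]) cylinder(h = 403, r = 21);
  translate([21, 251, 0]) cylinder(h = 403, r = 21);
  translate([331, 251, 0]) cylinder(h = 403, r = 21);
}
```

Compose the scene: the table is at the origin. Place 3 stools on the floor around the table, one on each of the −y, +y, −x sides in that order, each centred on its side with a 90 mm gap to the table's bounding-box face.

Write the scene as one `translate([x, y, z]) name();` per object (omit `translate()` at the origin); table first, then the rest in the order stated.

table();
translate([222, -362, 0]) stool();
translate([222, 660, 0]) stool();
translate([-442, 149, 0]) stool();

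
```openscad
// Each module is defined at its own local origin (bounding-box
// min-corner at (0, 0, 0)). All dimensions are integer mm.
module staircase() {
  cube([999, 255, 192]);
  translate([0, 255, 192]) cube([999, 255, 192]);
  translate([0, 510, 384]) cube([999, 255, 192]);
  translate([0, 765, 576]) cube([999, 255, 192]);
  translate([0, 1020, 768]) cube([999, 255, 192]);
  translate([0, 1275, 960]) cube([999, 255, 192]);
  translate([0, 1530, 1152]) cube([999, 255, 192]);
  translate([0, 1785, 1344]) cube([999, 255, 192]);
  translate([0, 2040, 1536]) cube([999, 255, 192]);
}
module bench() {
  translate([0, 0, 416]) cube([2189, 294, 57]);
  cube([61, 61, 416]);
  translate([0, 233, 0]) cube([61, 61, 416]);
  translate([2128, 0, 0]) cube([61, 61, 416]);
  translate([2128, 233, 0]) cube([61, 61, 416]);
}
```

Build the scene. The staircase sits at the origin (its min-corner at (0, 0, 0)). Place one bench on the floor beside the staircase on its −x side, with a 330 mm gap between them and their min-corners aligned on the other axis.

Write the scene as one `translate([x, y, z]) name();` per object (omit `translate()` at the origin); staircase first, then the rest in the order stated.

staircase();
translate([-2519, 0, 0]) bench();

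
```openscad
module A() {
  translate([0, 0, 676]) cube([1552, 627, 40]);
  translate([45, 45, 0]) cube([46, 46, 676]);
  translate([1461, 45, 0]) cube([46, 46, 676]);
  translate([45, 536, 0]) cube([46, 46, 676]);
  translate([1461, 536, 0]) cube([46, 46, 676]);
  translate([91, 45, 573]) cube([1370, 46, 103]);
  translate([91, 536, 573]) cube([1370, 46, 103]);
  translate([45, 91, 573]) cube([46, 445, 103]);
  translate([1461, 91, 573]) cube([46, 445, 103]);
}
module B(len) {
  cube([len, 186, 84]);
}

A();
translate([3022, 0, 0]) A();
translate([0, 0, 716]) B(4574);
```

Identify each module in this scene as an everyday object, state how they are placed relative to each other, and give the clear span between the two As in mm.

A is a table. B is a beam. A beam spans the tops of two tables. The clear span between the two tables is 1470 mm.

Second table starts at x = 3022; first ends at x = 1552; clear span = 3022 − 1552 = 1470 mm.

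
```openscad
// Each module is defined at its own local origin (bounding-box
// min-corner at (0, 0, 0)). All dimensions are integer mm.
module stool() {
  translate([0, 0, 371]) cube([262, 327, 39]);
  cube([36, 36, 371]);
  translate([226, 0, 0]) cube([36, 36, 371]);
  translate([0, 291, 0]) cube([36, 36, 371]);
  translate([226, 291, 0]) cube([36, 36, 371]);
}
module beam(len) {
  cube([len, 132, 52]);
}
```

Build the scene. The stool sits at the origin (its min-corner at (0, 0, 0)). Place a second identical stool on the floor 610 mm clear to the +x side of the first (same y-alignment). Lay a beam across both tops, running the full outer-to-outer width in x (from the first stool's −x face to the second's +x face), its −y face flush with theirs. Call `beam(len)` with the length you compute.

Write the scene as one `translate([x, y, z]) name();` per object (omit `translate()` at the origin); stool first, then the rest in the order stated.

stool();
translate([872, 0, 0]) stool();
translate([0, 0, 410]) beam(1134);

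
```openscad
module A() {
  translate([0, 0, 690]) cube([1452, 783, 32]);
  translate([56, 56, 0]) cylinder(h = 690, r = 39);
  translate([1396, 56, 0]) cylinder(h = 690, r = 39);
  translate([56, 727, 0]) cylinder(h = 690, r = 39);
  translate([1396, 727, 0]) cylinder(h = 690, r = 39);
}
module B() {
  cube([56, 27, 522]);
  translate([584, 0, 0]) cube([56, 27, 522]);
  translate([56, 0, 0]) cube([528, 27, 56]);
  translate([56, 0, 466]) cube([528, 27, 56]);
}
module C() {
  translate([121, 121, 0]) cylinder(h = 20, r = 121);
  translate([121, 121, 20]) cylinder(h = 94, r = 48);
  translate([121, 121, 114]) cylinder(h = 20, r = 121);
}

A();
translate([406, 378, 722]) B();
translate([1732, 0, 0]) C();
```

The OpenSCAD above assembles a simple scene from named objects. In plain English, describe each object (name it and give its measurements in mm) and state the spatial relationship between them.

A is a table: top 1452 mm (x) × 783 mm (y), 32 mm thick, upper face at z = 722 mm, on four round legs of 78 mm diameter, each leg's bounding box inset 17 mm from the nearest pair of top edges, running from z = 0 to the bottom of the top.

B is a rectangular picture frame lying in the x–z plane (depth along y). The opening is 528 mm wide (x) by 410 mm tall (z), surrounded by a border 56 mm wide on all four sides. The frame is 27 mm deep and is made of two full-height vertical stiles with two horizontal rails fitted between them.

C is a spool: two coaxial disc flanges of radius 121 mm and thickness 20 mm, joined by a core cylinder of radius 48 mm and height 94 mm. The lower flange rests on z = 0 and the three cylinders share a vertical axis.

The picture frame is on top of the table, centred. The spool is on the floor beside the table on its +x side.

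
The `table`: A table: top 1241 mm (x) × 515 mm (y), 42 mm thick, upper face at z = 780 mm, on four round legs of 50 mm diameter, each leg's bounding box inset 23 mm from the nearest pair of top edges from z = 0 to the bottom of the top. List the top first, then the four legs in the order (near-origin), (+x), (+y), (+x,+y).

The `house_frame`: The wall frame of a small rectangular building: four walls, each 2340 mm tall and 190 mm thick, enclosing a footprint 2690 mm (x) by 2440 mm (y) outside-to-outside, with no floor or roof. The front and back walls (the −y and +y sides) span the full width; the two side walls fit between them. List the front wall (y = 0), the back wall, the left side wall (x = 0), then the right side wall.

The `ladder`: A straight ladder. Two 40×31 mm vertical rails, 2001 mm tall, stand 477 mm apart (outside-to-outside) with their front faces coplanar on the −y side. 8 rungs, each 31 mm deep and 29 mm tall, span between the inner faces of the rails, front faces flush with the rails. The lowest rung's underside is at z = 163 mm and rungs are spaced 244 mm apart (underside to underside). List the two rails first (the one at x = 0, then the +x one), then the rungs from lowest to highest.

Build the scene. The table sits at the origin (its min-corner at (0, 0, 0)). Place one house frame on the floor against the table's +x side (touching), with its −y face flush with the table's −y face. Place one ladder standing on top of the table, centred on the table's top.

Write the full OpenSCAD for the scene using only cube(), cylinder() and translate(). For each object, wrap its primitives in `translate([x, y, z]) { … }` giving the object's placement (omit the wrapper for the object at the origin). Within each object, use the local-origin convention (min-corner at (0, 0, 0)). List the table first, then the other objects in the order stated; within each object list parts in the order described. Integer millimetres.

translate([0, 0, 738]) cube([1241, 515, 42]);
translate([48, 48, 0]) cylinder(h = 738, r = 25);
translate([1193, 48, 0]) cylinder(h = 738, r = 25);
translate([48, 467, 0]) cylinder(h = 738, r = 25);
translate([1193, 467, 0]) cylinder(h = 738, r = 25);
translate([1241, 0, 0]) {
  cube([2690, 190, 2340]);
  translate([0, 2250, 0]) cube([2690, 190, 2340]);
  translate([0, 190, 0]) cube([190, 2060, 2340]);
  translate([2500, 190, 0]) cube([190, 2060, 2340]);
}
translate([382, 242, 780]) {
  cube([40, 31, 2001]);
  translate([437, 0, 0]) cube([40, 31, 2001]);
  translate([40, 0, 163]) cube([397, 31, 29]);
  translate([40, 0, 407]) cube([397, 31, 29]);
  translate([40, 0, 651]) cube([397, 31, 29]);
  translate([40, 0, 895]) cube([397, 31, 29]);
  translate([40, 0, 1139]) cube([397, 31, 29]);
  translate([40, 0, 1383]) cube([397, 31, 29]);
  translate([40, 0, 1627]) cube([397, 31, 29]);
  translate([40, 0, 1871]) cube([397, 31, 29]);
}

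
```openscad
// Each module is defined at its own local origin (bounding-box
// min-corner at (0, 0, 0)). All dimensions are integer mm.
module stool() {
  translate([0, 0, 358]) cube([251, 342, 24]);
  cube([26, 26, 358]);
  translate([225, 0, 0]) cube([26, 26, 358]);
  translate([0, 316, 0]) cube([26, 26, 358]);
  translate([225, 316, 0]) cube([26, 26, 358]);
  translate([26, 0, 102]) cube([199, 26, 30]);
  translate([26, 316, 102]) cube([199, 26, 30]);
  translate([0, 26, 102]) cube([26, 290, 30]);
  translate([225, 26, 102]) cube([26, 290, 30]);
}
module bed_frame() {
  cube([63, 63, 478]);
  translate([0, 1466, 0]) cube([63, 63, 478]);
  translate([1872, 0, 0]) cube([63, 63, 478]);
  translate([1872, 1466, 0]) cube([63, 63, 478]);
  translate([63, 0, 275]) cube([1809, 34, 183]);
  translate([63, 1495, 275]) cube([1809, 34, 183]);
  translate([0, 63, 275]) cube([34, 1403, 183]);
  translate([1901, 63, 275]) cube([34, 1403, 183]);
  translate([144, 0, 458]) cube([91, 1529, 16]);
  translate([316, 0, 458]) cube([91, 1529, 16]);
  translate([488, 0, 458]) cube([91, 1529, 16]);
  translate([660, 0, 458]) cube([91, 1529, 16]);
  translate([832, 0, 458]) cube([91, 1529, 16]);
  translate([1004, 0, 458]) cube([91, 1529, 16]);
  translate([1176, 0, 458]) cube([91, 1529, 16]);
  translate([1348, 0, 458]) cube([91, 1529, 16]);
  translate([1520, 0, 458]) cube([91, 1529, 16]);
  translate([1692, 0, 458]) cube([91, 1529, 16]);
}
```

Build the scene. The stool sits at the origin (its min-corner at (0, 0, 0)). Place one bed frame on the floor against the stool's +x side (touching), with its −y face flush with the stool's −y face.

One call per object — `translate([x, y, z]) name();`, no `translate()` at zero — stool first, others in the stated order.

stool();
translate([251, 0, 0]) bed_frame();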